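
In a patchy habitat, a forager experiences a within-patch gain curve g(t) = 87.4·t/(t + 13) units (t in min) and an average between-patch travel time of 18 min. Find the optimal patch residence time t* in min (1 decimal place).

By the marginal value theorem, leave when the instantaneous gain rate g'(t) equals the habitat-wide average g(t)/(T + t).
g'(t) = 87.4·13/(t + 13)². Setting 87.4·13/(t+13)² = 87.4t/[(t+13)(18+t)] gives 13(18+t) = t(t+13), so t² = 13×18 = 234.
t* = √234 = 15.3 min.

15.3 min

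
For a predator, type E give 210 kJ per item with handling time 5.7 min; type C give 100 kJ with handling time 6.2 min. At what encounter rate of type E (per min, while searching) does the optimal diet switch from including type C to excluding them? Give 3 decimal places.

0.137 per min

At the threshold, the rate on type E alone equals the profitability of type C: λ·210/(1 + λ·5.7) = 100/6.2 = 16.13.
Rearranging, λ(210 − 16.13×5.7) = 16.13, so λ = 16.13/118.1 = 0.1366 per min.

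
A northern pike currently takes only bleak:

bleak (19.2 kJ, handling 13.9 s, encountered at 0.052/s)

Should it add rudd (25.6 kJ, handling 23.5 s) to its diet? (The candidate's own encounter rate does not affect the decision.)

Yes

Current rate: (0.052×19.2)/(1 + 0.052×13.9) = 0.5795 kJ/s.
Profitability of rudd: 25.6/23.5 = 1.089 kJ/s.
1.089 > 0.5795, so adding rudd raises the average — include it.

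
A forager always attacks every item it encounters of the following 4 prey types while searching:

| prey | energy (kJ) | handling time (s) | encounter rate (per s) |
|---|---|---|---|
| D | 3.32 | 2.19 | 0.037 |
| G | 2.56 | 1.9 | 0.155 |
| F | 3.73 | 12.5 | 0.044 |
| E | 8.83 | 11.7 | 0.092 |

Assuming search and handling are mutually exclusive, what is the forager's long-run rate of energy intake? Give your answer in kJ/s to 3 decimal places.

R = (0.037×3.32 + 0.155×2.56 + 0.044×3.73 + 0.092×8.83) / (1 + 0.037×2.19 + 0.155×1.9 + 0.044×12.5 + 0.092×11.7) = 1.496/3.002 = 0.4984 kJ/s.

0.498 kJ/s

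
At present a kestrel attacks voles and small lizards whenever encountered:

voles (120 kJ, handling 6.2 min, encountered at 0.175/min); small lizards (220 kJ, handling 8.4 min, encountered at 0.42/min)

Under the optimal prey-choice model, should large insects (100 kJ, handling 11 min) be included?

Current rate: (0.175×120 + 0.42×220)/(1 + 0.175×6.2 + 0.42×8.4) = 20.2 kJ/min.
large insects: E/h = 100/11 = 9.091 kJ/min.
9.091 < 20.2, so adding large insects would lower the average — exclude it.

No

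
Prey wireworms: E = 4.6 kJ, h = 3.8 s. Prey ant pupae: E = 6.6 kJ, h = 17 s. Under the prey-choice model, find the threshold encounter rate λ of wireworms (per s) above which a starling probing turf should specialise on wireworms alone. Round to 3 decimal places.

The zero-one rule: include ant pupae iff E₂/h₂ > λE₁/(1+λh₁). Equality gives the switch point.
λE₁h₂ = E₂ + λE₂h₁ ⇒ λ = E₂/(E₁h₂ − E₂h₁) = 6.6/(78.2 − 25.08) = 0.1242 per s.

0.124 per s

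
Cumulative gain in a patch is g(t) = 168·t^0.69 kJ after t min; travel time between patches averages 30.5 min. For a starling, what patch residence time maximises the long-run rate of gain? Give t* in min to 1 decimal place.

By the marginal value theorem, leave when the instantaneous gain rate g'(t) equals the habitat-wide average g(t)/(T + t).
g'(t) = 0.69·168·t^-0.31. Setting 0.69·168·t^-0.31 = 168·t^0.69/(30.5+t) gives 0.69(30.5+t) = t, so 0.31·t = 0.69×30.5.
t* = 0.69×30.5/0.31 = 67.89 min.

67.9 min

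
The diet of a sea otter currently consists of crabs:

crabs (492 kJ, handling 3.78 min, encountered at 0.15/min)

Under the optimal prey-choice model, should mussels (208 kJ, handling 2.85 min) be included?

Intake rate on the current diet: R = (0.15×492) / (1 + 0.15×3.78) = 73.8/1.567 = 47.1 kJ/min.
mussels: E/h = 208/2.85 = 72.98 kJ/min.
Since 72.98 > R, including mussels increases the long-run rate.

Yes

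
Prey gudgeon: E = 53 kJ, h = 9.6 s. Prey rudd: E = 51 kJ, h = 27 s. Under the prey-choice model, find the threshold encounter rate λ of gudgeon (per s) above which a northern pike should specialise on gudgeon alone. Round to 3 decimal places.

0.054 per s

At the threshold, the rate on gudgeon alone equals the profitability of rudd: λ·53/(1 + λ·9.6) = 51/27 = 1.889.
Rearranging, λ(53 − 1.889×9.6) = 1.889, so λ = 1.889/34.87 = 0.05417 per s.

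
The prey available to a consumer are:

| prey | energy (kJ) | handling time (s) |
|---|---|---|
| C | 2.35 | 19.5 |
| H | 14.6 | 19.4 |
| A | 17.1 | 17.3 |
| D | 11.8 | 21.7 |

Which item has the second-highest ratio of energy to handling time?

H

In descending order of E/h:
A: 17.1/17.3 = 0.988 kJ/s
H: 14.6/19.4 = 0.753 kJ/s
D: 11.8/21.7 = 0.544 kJ/s
C: 2.35/19.5 = 0.121 kJ/s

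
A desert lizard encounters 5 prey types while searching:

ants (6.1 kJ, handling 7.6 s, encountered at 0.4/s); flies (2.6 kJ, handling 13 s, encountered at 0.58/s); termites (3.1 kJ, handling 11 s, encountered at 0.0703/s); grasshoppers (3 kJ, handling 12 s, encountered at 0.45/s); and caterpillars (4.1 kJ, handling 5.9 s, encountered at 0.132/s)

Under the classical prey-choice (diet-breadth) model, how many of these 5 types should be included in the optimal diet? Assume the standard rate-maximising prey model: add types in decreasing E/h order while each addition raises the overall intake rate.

2

Rank by E/h (kJ/s): ants 0.803, caterpillars 0.695, termites 0.282, grasshoppers 0.25, flies 0.2. Include each in turn until the next type's E/h falls below the running intake rate.
Rate on top 1: 0.604. caterpillars: 0.695 > 0.604 → include.
Rate on top 2: 0.6187. termites: 0.282 < 0.6187 → exclude; stop.
Optimal diet: ants, caterpillars — 2 of 5 types.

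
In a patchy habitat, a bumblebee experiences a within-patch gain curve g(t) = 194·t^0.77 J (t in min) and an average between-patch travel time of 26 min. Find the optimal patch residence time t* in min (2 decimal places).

Optimal t* satisfies g'(t*) = g(t*)/(T + t*).
g'(t) = 0.77·194·t^-0.23. Setting 0.77·194·t^-0.23 = 194·t^0.77/(26+t) gives 0.77(26+t) = t, so 0.23·t = 0.77×26.
t* = 0.77×26/0.23 = 87.04 min.

87.04 min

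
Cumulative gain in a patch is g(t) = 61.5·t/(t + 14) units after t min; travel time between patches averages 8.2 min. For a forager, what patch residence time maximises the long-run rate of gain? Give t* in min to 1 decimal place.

10.7 min

Maximise g(t)/(T+t): set derivative to zero → g'(t)(T+t) = g(t).
g'(t) = 61.5·14/(t + 14)². Setting 61.5·14/(t+14)² = 61.5t/[(t+14)(8.2+t)] gives 14(8.2+t) = t(t+14), so t² = 14×8.2 = 114.8.
t* = √114.8 = 10.71 min.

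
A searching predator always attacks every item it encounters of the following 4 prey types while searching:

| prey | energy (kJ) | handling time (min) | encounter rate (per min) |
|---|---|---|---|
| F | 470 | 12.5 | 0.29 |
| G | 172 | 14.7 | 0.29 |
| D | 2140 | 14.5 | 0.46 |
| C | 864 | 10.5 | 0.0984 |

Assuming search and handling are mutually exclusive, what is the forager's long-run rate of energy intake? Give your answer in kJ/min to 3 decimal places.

R = (0.29×470 + 0.29×172 + 0.46×2140 + 0.0984×864) / (1 + 0.29×12.5 + 0.29×14.7 + 0.46×14.5 + 0.0984×10.5) = 1256/16.59 = 75.68 kJ/min.

75.679 kJ/min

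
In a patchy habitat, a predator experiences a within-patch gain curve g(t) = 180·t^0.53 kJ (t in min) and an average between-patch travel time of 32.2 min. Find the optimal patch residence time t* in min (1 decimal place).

Optimal t* satisfies g'(t*) = g(t*)/(T + t*).
g'(t) = 0.53·180·t^-0.47. Setting 0.53·180·t^-0.47 = 180·t^0.53/(32.2+t) gives 0.53(32.2+t) = t, so 0.47·t = 0.53×32.2.
t* = 0.53×32.2/0.47 = 36.31 min.

36.3 min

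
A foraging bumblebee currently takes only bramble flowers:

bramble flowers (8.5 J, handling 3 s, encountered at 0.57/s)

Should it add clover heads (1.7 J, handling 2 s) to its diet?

Current rate: (0.57×8.5)/(1 + 0.57×3) = 1.788 J/s.
Profitability of clover heads: 1.7/2 = 0.85 J/s.
0.85 < 1.788, so adding clover heads would lower the average — exclude it.

No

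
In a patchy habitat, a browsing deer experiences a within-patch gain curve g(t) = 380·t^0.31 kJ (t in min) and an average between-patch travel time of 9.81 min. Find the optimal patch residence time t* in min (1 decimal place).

4.4 min

Maximise g(t)/(T+t): set derivative to zero → g'(t)(T+t) = g(t).
g'(t) = 0.31·380·t^-0.69. Setting 0.31·380·t^-0.69 = 380·t^0.31/(9.81+t) gives 0.31(9.81+t) = t, so 0.69·t = 0.31×9.81.
t* = 0.31×9.81/0.69 = 4.407 min.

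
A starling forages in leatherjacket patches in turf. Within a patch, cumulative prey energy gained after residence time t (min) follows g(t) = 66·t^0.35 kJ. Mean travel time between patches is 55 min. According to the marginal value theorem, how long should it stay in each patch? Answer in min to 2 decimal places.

Optimal t* satisfies g'(t*) = g(t*)/(T + t*).
g'(t) = 0.35·66·t^-0.65. Setting 0.35·66·t^-0.65 = 66·t^0.35/(55+t) gives 0.35(55+t) = t, so 0.65·t = 0.35×55.
t* = 0.35×55/0.65 = 29.62 min.

29.62 min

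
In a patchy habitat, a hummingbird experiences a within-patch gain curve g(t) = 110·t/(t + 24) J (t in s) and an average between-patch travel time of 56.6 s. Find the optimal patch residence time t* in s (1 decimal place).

Optimal t* satisfies g'(t*) = g(t*)/(T + t*).
g'(t) = 110·24/(t + 24)². Setting 110·24/(t+24)² = 110t/[(t+24)(56.6+t)] gives 24(56.6+t) = t(t+24), so t² = 24×56.6 = 1358.
t* = √1358 = 36.86 s.

36.9 s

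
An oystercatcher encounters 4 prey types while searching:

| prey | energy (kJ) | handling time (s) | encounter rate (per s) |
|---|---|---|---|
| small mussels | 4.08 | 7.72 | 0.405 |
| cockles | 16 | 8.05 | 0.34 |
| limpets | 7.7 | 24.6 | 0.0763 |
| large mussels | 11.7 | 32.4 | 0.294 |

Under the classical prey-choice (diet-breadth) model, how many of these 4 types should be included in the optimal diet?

E/h in descending order: cockles 1.99, small mussels 0.528, large mussels 0.361, limpets 0.313 kJ/s. The optimal diet is the largest prefix of this list for which every included type satisfies E_i/h_i > R on the types above it.
Rate on top 1: 1.456. small mussels: 0.528 < 1.456 → exclude; stop.
Optimal diet: cockles — 1 of 4 types.

1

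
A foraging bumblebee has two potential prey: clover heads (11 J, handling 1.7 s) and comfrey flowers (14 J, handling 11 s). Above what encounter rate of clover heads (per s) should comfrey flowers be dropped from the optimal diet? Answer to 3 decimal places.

0.144 per s

Drop comfrey flowers once their profitability E₂/h₂ falls below the rate achievable on clover heads alone: E₂/h₂ = λE₁/(1 + λh₁).
Solve for λ: λE₁h₂ = E₂(1 + λh₁) → λ(E₁h₂ − E₂h₁) = E₂ → λ = E₂/(E₁h₂ − E₂h₁).
λ = 14/(11×11 − 14×1.7) = 14/97.2 = 0.144 per s.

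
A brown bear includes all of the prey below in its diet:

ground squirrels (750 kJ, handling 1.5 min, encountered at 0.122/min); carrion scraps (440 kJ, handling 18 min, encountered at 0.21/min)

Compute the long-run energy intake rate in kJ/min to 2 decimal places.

R = (0.122×750 + 0.21×440) / (1 + 0.122×1.5 + 0.21×18) = 183.9/4.963 = 37.05 kJ/min.

37.05 kJ/min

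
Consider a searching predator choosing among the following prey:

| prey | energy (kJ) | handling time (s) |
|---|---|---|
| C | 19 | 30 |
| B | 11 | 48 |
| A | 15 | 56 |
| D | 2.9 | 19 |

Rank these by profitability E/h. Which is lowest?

In descending order of E/h:
C: 19/30 = 0.633 kJ/s
A: 15/56 = 0.268 kJ/s
B: 11/48 = 0.229 kJ/s
D: 2.9/19 = 0.153 kJ/s

D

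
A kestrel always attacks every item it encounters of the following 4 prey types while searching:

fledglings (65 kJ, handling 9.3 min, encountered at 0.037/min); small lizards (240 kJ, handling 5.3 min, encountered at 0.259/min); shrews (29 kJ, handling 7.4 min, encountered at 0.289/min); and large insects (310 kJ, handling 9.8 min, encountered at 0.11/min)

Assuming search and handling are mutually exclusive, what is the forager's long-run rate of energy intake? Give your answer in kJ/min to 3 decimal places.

Energy encountered per unit search time: 0.037×65 + 0.259×240 + 0.289×29 + 0.11×310 = 107 kJ/min.
Handling time per unit search time: 0.037×9.3 + 0.259×5.3 + 0.289×7.4 + 0.11×9.8 = 4.933.
Rate = 107/(1 + 4.933) = 18.04 kJ/min.

18.041 kJ/min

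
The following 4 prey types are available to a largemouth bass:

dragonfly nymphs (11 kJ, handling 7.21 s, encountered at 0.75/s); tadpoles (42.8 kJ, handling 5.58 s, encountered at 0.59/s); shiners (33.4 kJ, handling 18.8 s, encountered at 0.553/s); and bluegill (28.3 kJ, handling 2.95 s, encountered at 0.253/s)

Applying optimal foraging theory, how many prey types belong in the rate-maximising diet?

Rank by E/h (kJ/s): bluegill 9.59, tadpoles 7.67, shiners 1.78, dragonfly nymphs 1.53. Include each in turn until the next type's E/h falls below the running intake rate.
Rate on top 1: 4.1. tadpoles: 7.67 > 4.1 → include.
Rate on top 2: 6.433. shiners: 1.78 < 6.433 → exclude; stop.
Optimal diet: bluegill, tadpoles — 2 of 4 types.

2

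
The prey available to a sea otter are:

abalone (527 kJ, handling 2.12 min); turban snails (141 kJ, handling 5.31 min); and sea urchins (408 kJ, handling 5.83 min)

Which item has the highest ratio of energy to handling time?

Profitability E/h (kJ/min): abalone = 527/2.12 = 249, turban snails = 141/5.31 = 26.6, sea urchins = 408/5.83 = 70.
Ranked: abalone > sea urchins > turban snails.

abalone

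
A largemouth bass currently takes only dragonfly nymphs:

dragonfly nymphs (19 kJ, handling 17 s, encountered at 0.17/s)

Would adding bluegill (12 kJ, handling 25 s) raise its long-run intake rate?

Current rate: (0.17×19)/(1 + 0.17×17) = 0.8303 kJ/s.
Profitability of bluegill: 12/25 = 0.48 kJ/s.
Since 0.48 < R, time spent handling bluegill is better spent searching.

No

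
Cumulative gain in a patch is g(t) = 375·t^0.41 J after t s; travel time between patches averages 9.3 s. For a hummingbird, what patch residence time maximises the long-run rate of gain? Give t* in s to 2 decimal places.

6.46 s

By the marginal value theorem, leave when the instantaneous gain rate g'(t) equals the habitat-wide average g(t)/(T + t).
g'(t) = 0.41·375·t^-0.59. Setting 0.41·375·t^-0.59 = 375·t^0.41/(9.3+t) gives 0.41(9.3+t) = t, so 0.59·t = 0.41×9.3.
t* = 0.41×9.3/0.59 = 6.463 s.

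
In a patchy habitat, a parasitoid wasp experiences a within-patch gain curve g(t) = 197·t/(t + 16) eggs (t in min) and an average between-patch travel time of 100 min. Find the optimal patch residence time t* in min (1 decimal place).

40.0 min

Maximise g(t)/(T+t): set derivative to zero → g'(t)(T+t) = g(t).
g'(t) = 197·16/(t + 16)². Setting 197·16/(t+16)² = 197t/[(t+16)(100+t)] gives 16(100+t) = t(t+16), so t² = 16×100 = 1600.
t* = √1600 = 40 min.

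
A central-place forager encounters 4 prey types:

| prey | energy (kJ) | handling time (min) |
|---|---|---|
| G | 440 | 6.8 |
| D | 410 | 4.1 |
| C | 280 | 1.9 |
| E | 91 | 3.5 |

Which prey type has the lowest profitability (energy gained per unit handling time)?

In descending order of E/h:
C: 280/1.9 = 147 kJ/min
D: 410/4.1 = 100 kJ/min
G: 440/6.8 = 64.7 kJ/min
E: 91/3.5 = 26 kJ/min

E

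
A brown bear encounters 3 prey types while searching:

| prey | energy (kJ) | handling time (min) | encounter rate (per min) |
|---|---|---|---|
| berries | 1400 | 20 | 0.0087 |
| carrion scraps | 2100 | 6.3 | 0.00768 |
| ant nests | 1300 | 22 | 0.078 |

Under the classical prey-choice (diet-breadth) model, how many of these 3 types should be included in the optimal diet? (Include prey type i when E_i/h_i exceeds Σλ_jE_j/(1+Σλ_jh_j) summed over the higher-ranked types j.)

Rank by E/h (kJ/min): carrion scraps 333, berries 70, ant nests 59.1. Include each in turn until the next type's E/h falls below the running intake rate.
Rate on top 1: 15.38. berries: 70 > 15.38 → include.
Rate on top 2: 23.16. ant nests: 59.1 > 23.16 → include.
Optimal diet: carrion scraps, berries, ant nests — 3 of 3 types.

3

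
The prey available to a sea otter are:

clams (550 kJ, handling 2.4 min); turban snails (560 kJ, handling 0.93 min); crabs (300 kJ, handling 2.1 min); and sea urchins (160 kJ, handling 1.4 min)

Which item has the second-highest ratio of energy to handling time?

clams

Profitability E/h (kJ/min): clams = 550/2.4 = 229, turban snails = 560/0.93 = 602, crabs = 300/2.1 = 143, sea urchins = 160/1.4 = 114.
Ranked: turban snails > clams > crabs > sea urchins.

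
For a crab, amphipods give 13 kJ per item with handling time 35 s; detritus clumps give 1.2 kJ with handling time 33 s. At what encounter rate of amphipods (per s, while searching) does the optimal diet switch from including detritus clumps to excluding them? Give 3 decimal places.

Drop detritus clumps once their profitability E₂/h₂ falls below the rate achievable on amphipods alone: E₂/h₂ = λE₁/(1 + λh₁).
Solve for λ: λE₁h₂ = E₂(1 + λh₁) → λ(E₁h₂ − E₂h₁) = E₂ → λ = E₂/(E₁h₂ − E₂h₁).
λ = 1.2/(13×33 − 1.2×35) = 1.2/387 = 0.003101 per s.

0.003 per s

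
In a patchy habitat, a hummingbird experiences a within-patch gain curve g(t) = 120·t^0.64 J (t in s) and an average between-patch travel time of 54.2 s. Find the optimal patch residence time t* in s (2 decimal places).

By the marginal value theorem, leave when the instantaneous gain rate g'(t) equals the habitat-wide average g(t)/(T + t).
g'(t) = 0.64·120·t^-0.36. Setting 0.64·120·t^-0.36 = 120·t^0.64/(54.2+t) gives 0.64(54.2+t) = t, so 0.36·t = 0.64×54.2.
t* = 0.64×54.2/0.36 = 96.36 s.

96.36 s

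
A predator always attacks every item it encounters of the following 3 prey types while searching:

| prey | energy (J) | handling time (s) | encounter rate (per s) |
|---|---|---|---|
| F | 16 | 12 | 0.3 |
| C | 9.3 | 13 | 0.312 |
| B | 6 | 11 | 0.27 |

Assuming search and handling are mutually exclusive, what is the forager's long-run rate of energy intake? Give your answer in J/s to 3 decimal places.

0.802 J/s

Energy encountered per unit search time: 0.3×16 + 0.312×9.3 + 0.27×6 = 9.322 J/s.
Handling time per unit search time: 0.3×12 + 0.312×13 + 0.27×11 = 10.63.
Rate = 9.322/(1 + 10.63) = 0.8018 J/s.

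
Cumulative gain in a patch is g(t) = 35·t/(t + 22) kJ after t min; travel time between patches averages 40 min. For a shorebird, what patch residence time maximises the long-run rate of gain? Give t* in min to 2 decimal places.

Optimal t* satisfies g'(t*) = g(t*)/(T + t*).
g'(t) = 35·22/(t + 22)². Setting 35·22/(t+22)² = 35t/[(t+22)(40+t)] gives 22(40+t) = t(t+22), so t² = 22×40 = 880.
t* = √880 = 29.66 min.

29.66 min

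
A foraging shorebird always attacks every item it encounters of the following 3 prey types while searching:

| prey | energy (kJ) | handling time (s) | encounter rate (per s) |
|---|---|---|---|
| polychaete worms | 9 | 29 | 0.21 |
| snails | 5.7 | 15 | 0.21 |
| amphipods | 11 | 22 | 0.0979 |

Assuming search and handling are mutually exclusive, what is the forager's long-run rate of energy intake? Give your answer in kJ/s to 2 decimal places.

R = (0.21×9 + 0.21×5.7 + 0.0979×11) / (1 + 0.21×29 + 0.21×15 + 0.0979×22) = 4.164/12.39 = 0.336 kJ/s.

0.34 kJ/s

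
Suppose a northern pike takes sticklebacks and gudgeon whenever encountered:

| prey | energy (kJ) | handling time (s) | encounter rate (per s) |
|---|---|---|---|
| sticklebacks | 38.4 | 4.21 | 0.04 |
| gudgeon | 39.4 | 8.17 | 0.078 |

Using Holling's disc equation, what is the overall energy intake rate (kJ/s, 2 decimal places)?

2.55 kJ/s

R = Σλ_iE_i / (1 + Σλ_ih_i)
Numerator: 0.04×38.4 + 0.078×39.4 = 4.609
Denominator: 1 + 0.04×4.21 + 0.078×8.17 = 1.806
R = 4.609/1.806 = 2.553 kJ/s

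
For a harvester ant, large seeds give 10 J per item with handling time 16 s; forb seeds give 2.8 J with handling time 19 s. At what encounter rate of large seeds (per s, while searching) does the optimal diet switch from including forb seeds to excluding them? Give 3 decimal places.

0.019 per s

At the threshold, the rate on large seeds alone equals the profitability of forb seeds: λ·10/(1 + λ·16) = 2.8/19 = 0.1474.
Rearranging, λ(10 − 0.1474×16) = 0.1474, so λ = 0.1474/7.642 = 0.01928 per s.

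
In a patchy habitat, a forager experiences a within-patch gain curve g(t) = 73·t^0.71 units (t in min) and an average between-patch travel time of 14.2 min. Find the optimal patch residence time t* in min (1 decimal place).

34.8 min

By the marginal value theorem, leave when the instantaneous gain rate g'(t) equals the habitat-wide average g(t)/(T + t).
g'(t) = 0.71·73·t^-0.29. Setting 0.71·73·t^-0.29 = 73·t^0.71/(14.2+t) gives 0.71(14.2+t) = t, so 0.29·t = 0.71×14.2.
t* = 0.71×14.2/0.29 = 34.77 min.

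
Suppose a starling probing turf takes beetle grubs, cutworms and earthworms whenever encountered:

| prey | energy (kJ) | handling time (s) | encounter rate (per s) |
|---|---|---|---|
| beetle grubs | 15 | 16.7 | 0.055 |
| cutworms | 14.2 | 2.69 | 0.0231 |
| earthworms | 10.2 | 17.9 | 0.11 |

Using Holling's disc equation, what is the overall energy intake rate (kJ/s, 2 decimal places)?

R = (0.055×15 + 0.0231×14.2 + 0.11×10.2) / (1 + 0.055×16.7 + 0.0231×2.69 + 0.11×17.9) = 2.275/3.95 = 0.576 kJ/s.

0.58 kJ/s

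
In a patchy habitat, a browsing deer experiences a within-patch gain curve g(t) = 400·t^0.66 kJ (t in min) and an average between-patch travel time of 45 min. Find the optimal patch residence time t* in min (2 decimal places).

Maximise g(t)/(T+t): set derivative to zero → g'(t)(T+t) = g(t).
g'(t) = 0.66·400·t^-0.34. Setting 0.66·400·t^-0.34 = 400·t^0.66/(45+t) gives 0.66(45+t) = t, so 0.34·t = 0.66×45.
t* = 0.66×45/0.34 = 87.35 min.

87.35 min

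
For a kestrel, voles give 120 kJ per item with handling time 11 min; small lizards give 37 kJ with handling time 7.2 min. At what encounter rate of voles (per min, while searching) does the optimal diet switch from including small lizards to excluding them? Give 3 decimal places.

At the threshold, the rate on voles alone equals the profitability of small lizards: λ·120/(1 + λ·11) = 37/7.2 = 5.139.
Rearranging, λ(120 − 5.139×11) = 5.139, so λ = 5.139/63.47 = 0.08096 per min.

0.081 per min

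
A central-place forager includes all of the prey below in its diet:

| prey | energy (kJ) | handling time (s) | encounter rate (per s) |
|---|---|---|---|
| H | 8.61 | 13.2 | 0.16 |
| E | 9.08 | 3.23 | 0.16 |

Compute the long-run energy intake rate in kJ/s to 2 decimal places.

Energy encountered per unit search time: 0.16×8.61 + 0.16×9.08 = 2.83 kJ/s.
Handling time per unit search time: 0.16×13.2 + 0.16×3.23 = 2.629.
Rate = 2.83/(1 + 2.629) = 0.78 kJ/s.

0.78 kJ/s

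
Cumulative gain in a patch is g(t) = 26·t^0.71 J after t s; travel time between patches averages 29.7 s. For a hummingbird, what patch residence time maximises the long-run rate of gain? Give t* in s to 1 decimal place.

Optimal t* satisfies g'(t*) = g(t*)/(T + t*).
g'(t) = 0.71·26·t^-0.29. Setting 0.71·26·t^-0.29 = 26·t^0.71/(29.7+t) gives 0.71(29.7+t) = t, so 0.29·t = 0.71×29.7.
t* = 0.71×29.7/0.29 = 72.71 s.

72.7 s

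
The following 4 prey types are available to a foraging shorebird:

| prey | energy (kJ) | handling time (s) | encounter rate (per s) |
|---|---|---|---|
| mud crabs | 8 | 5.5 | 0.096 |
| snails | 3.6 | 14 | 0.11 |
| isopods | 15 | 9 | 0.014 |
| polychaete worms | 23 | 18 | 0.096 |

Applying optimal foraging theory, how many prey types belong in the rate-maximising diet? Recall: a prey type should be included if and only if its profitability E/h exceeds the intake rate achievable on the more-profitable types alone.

E/h in descending order: isopods 1.67, mud crabs 1.45, polychaete worms 1.28, snails 0.257 kJ/s. The optimal diet is the largest prefix of this list for which every included type satisfies E_i/h_i > R on the types above it.
Rate on top 1: 0.1865. mud crabs: 1.45 > 0.1865 → include.
Rate on top 2: 0.5913. polychaete worms: 1.28 > 0.5913 → include.
Rate on top 3: 0.942. snails: 0.257 < 0.942 → exclude; stop.
Optimal diet: isopods, mud crabs, polychaete worms — 3 of 4 types.

3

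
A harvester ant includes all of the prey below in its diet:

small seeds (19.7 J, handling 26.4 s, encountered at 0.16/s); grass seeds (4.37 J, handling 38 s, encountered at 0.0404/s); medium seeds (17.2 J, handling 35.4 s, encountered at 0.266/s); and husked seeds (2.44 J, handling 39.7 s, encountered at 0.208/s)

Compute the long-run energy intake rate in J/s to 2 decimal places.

0.34 J/s

Energy encountered per unit search time: 0.16×19.7 + 0.0404×4.37 + 0.266×17.2 + 0.208×2.44 = 8.411 J/s.
Handling time per unit search time: 0.16×26.4 + 0.0404×38 + 0.266×35.4 + 0.208×39.7 = 23.43.
Rate = 8.411/(1 + 23.43) = 0.3443 J/s.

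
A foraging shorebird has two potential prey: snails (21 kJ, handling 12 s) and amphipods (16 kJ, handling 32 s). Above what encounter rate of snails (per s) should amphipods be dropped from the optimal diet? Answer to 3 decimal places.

0.033 per s

The zero-one rule: include amphipods iff E₂/h₂ > λE₁/(1+λh₁). Equality gives the switch point.
λE₁h₂ = E₂ + λE₂h₁ ⇒ λ = E₂/(E₁h₂ − E₂h₁) = 16/(672 − 192) = 0.03333 per s.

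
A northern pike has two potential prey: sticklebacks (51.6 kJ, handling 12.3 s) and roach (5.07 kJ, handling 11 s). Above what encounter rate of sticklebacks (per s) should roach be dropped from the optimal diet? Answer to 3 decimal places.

At the threshold, the rate on sticklebacks alone equals the profitability of roach: λ·51.6/(1 + λ·12.3) = 5.07/11 = 0.4609.
Rearranging, λ(51.6 − 0.4609×12.3) = 0.4609, so λ = 0.4609/45.93 = 0.01003 per s.

0.010 per s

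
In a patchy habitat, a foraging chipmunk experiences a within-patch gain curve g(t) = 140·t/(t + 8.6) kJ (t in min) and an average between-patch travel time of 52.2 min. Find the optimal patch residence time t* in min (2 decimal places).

Maximise g(t)/(T+t): set derivative to zero → g'(t)(T+t) = g(t).
g'(t) = 140·8.6/(t + 8.6)². Setting 140·8.6/(t+8.6)² = 140t/[(t+8.6)(52.2+t)] gives 8.6(52.2+t) = t(t+8.6), so t² = 8.6×52.2 = 448.9.
t* = √448.9 = 21.19 min.

21.19 min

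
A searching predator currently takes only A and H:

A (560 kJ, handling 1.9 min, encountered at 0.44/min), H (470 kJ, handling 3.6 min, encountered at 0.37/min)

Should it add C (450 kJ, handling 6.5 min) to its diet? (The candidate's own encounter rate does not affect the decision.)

No

Current rate: (0.44×560 + 0.37×470)/(1 + 0.44×1.9 + 0.37×3.6) = 132.7 kJ/min.
C: E/h = 450/6.5 = 69.23 kJ/min.
Since 69.23 < R, time spent handling C is better spent searching.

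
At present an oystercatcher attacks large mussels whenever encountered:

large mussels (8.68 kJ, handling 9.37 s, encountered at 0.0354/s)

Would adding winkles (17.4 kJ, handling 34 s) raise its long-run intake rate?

Yes

On large mussels alone, R = ΣλE/(1+Σλh) = 0.3073/1.332 = 0.2307 kJ/s.
Profitability of winkles: 17.4/34 = 0.5118 kJ/s.
0.5118 > 0.2307, so adding winkles raises the average — include it.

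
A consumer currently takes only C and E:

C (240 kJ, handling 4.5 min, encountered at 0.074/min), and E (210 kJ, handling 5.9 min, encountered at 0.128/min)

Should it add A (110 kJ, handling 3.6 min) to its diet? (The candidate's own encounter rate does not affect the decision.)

Yes

On C and E alone, R = ΣλE/(1+Σλh) = 44.64/2.088 = 21.38 kJ/min.
A: E/h = 110/3.6 = 30.56 kJ/min.
Since 30.56 > R, including A increases the long-run rate.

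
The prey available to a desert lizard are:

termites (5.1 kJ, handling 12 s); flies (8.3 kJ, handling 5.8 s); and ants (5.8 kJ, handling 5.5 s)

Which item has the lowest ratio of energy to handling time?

In descending order of E/h:
flies: 8.3/5.8 = 1.43 kJ/s
ants: 5.8/5.5 = 1.05 kJ/s
termites: 5.1/12 = 0.425 kJ/s

termites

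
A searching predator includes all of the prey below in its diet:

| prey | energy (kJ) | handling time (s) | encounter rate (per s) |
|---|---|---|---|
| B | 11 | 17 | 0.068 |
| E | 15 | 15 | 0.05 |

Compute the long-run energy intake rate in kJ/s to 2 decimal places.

0.52 kJ/s

R = Σλ_iE_i / (1 + Σλ_ih_i)
Numerator: 0.068×11 + 0.05×15 = 1.498
Denominator: 1 + 0.068×17 + 0.05×15 = 2.906
R = 1.498/2.906 = 0.5155 kJ/s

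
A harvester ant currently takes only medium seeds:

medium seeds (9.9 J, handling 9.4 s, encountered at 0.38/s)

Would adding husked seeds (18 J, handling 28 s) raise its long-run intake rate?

Current rate: (0.38×9.9)/(1 + 0.38×9.4) = 0.8228 J/s.
husked seeds: E/h = 18/28 = 0.6429 J/s.
Since 0.6429 < R, time spent handling husked seeds is better spent searching.

No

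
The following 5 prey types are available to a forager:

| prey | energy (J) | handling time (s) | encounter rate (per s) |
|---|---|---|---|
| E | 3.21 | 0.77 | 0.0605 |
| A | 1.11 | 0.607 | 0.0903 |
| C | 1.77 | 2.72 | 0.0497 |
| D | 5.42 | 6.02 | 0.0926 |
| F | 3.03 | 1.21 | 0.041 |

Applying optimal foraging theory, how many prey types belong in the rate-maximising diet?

5

Rank by E/h (J/s): E 4.17, F 2.5, A 1.83, D 0.9, C 0.651. Include each in turn until the next type's E/h falls below the running intake rate.
Rate on top 1: 0.1856. F: 2.5 > 0.1856 → include.
Rate on top 2: 0.2905. A: 1.83 > 0.2905 → include.
Rate on top 3: 0.3637. D: 0.9 > 0.3637 → include.
Rate on top 4: 0.5388. C: 0.651 > 0.5388 → include.
Optimal diet: E, F, A, D, C — 5 of 5 types.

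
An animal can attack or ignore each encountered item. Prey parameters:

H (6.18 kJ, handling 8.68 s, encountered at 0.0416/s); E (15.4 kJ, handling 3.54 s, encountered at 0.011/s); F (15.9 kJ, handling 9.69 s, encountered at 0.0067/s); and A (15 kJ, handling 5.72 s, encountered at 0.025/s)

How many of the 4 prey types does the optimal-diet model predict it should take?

Rank by E/h (kJ/s): E 4.35, A 2.62, F 1.64, H 0.712. Include each in turn until the next type's E/h falls below the running intake rate.
Rate on top 1: 0.1631. A: 2.62 > 0.1631 → include.
Rate on top 2: 0.4606. F: 1.64 > 0.4606 → include.
Rate on top 3: 0.5221. H: 0.712 > 0.5221 → include.
Optimal diet: E, A, F, H — 4 of 4 types.

4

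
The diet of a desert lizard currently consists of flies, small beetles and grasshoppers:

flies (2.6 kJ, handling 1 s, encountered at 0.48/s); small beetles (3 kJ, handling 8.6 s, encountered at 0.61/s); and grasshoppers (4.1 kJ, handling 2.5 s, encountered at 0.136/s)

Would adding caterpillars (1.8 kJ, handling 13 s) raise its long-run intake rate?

No

On flies, small beetles and grasshoppers alone, R = ΣλE/(1+Σλh) = 3.636/7.066 = 0.5145 kJ/s.
Profitability of caterpillars: 1.8/13 = 0.1385 kJ/s.
Since 0.1385 < R, time spent handling caterpillars is better spent searching.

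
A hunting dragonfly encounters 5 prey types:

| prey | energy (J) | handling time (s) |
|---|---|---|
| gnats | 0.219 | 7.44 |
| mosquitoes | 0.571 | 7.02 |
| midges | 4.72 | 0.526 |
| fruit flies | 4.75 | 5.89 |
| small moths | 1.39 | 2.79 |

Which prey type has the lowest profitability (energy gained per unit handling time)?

Profitability E/h (J/s): gnats = 0.219/7.44 = 0.0294, mosquitoes = 0.571/7.02 = 0.0813, midges = 4.72/0.526 = 8.97, fruit flies = 4.75/5.89 = 0.806, small moths = 1.39/2.79 = 0.498.
Ranked: midges > fruit flies > small moths > mosquitoes > gnats.

gnats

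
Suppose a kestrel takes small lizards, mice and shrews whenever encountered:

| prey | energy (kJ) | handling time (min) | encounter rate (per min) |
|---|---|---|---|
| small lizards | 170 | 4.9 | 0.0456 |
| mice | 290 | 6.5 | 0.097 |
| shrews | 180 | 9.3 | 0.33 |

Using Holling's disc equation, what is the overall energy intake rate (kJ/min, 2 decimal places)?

19.35 kJ/min

Energy encountered per unit search time: 0.0456×170 + 0.097×290 + 0.33×180 = 95.28 kJ/min.
Handling time per unit search time: 0.0456×4.9 + 0.097×6.5 + 0.33×9.3 = 3.923.
Rate = 95.28/(1 + 3.923) = 19.35 kJ/min.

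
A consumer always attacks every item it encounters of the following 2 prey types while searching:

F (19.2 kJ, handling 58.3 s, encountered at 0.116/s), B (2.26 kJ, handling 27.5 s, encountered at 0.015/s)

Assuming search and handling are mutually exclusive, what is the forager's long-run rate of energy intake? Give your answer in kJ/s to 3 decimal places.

0.277 kJ/s

R = (0.116×19.2 + 0.015×2.26) / (1 + 0.116×58.3 + 0.015×27.5) = 2.261/8.175 = 0.2766 kJ/s.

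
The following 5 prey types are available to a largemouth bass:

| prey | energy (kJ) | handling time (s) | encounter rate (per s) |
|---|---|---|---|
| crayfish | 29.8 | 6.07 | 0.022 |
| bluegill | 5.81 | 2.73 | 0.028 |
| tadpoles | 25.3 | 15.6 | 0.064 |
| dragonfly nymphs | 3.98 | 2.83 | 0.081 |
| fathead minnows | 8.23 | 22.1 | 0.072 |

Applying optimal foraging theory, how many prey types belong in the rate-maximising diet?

Profitabilities (E/h, kJ/s): crayfish 4.91, bluegill 2.13, tadpoles 1.62, dragonfly nymphs 1.41, fathead minnows 0.372. Add prey in this order while the next type's profitability exceeds the intake rate on those already taken.
Rate on top 1: 0.5784. bluegill: 2.13 > 0.5784 → include.
Rate on top 2: 0.6763. tadpoles: 1.62 > 0.6763 → include.
Rate on top 3: 1.104. dragonfly nymphs: 1.41 > 1.104 → include.
Rate on top 4: 1.132. fathead minnows: 0.372 < 1.132 → exclude; stop.
Optimal diet: crayfish, bluegill, tadpoles, dragonfly nymphs — 4 of 5 types.

4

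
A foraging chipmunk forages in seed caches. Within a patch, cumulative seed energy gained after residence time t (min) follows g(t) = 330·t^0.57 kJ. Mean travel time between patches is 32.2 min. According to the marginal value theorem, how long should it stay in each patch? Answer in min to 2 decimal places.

Optimal t* satisfies g'(t*) = g(t*)/(T + t*).
g'(t) = 0.57·330·t^-0.43. Setting 0.57·330·t^-0.43 = 330·t^0.57/(32.2+t) gives 0.57(32.2+t) = t, so 0.43·t = 0.57×32.2.
t* = 0.57×32.2/0.43 = 42.68 min.

42.68 min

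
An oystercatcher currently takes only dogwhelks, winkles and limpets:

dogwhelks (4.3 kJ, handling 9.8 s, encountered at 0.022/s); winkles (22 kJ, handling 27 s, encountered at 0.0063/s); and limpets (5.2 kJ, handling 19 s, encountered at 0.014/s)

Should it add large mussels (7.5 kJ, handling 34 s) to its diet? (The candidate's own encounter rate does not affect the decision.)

Current rate: (0.022×4.3 + 0.0063×22 + 0.014×5.2)/(1 + 0.022×9.8 + 0.0063×27 + 0.014×19) = 0.1853 kJ/s.
large mussels: E/h = 7.5/34 = 0.2206 kJ/s.
0.2206 > 0.1853, so adding large mussels raises the average — include it.

Yes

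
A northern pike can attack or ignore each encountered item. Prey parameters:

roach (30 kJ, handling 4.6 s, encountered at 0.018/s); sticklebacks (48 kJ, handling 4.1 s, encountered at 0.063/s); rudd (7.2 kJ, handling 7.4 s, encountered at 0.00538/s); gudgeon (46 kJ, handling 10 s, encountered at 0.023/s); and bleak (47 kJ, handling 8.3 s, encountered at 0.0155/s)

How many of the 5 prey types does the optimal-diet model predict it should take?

4

Rank by E/h (kJ/s): sticklebacks 11.7, roach 6.52, bleak 5.66, gudgeon 4.6, rudd 0.973. Include each in turn until the next type's E/h falls below the running intake rate.
Rate on top 1: 2.403. roach: 6.52 > 2.403 → include.
Rate on top 2: 2.658. bleak: 5.66 > 2.658 → include.
Rate on top 3: 2.921. gudgeon: 4.6 > 2.921 → include.
Rate on top 4: 3.148. rudd: 0.973 < 3.148 → exclude; stop.
Optimal diet: sticklebacks, roach, bleak, gudgeon — 4 of 5 types.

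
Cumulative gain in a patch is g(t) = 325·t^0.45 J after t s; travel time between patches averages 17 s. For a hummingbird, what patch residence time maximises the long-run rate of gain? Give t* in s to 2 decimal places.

13.91 s

Optimal t* satisfies g'(t*) = g(t*)/(T + t*).
g'(t) = 0.45·325·t^-0.55. Setting 0.45·325·t^-0.55 = 325·t^0.45/(17+t) gives 0.45(17+t) = t, so 0.55·t = 0.45×17.
t* = 0.45×17/0.55 = 13.91 s.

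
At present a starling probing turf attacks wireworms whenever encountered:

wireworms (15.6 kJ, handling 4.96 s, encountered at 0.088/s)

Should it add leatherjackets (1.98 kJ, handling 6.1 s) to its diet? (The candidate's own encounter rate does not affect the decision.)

No

Current rate: (0.088×15.6)/(1 + 0.088×4.96) = 0.9557 kJ/s.
Profitability of leatherjackets: 1.98/6.1 = 0.3246 kJ/s.
Since 0.3246 < R, time spent handling leatherjackets is better spent searching.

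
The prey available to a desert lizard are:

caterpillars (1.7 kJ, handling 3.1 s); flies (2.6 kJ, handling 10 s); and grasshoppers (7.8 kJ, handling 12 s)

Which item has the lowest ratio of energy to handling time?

flies

Profitability E/h (kJ/s): caterpillars = 1.7/3.1 = 0.548, flies = 2.6/10 = 0.26, grasshoppers = 7.8/12 = 0.65.
Ranked: grasshoppers > caterpillars > flies.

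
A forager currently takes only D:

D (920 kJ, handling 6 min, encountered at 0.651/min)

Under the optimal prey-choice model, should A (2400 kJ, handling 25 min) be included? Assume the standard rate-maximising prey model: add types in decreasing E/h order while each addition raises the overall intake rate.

Intake rate on the current diet: R = (0.651×920) / (1 + 0.651×6) = 598.9/4.906 = 122.1 kJ/min.
Profitability of A: 2400/25 = 96 kJ/min.
Since 96 < R, time spent handling A is better spent searching.

No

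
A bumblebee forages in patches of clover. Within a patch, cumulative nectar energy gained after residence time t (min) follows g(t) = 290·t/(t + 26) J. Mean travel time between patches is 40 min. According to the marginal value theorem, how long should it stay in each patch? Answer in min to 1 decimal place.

32.2 min

Maximise g(t)/(T+t): set derivative to zero → g'(t)(T+t) = g(t).
g'(t) = 290·26/(t + 26)². Setting 290·26/(t+26)² = 290t/[(t+26)(40+t)] gives 26(40+t) = t(t+26), so t² = 26×40 = 1040.
t* = √1040 = 32.25 min.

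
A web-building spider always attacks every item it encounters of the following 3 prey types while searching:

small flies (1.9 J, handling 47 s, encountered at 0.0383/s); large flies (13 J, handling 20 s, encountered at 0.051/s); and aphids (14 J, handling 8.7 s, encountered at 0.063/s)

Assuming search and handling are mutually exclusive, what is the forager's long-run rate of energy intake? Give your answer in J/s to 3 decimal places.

0.370 J/s

R = (0.0383×1.9 + 0.051×13 + 0.063×14) / (1 + 0.0383×47 + 0.051×20 + 0.063×8.7) = 1.618/4.368 = 0.3704 J/s.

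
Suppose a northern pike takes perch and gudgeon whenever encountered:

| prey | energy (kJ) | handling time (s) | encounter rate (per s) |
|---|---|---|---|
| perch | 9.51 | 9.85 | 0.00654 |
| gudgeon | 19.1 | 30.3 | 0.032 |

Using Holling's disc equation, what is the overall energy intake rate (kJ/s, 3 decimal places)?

R = Σλ_iE_i / (1 + Σλ_ih_i)
Numerator: 0.00654×9.51 + 0.032×19.1 = 0.6734
Denominator: 1 + 0.00654×9.85 + 0.032×30.3 = 2.034
R = 0.6734/2.034 = 0.3311 kJ/s

0.331 kJ/s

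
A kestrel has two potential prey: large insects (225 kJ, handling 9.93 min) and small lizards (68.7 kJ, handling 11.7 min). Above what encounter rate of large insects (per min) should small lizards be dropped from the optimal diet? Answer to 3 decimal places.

0.035 per min

Drop small lizards once their profitability E₂/h₂ falls below the rate achievable on large insects alone: E₂/h₂ = λE₁/(1 + λh₁).
Solve for λ: λE₁h₂ = E₂(1 + λh₁) → λ(E₁h₂ − E₂h₁) = E₂ → λ = E₂/(E₁h₂ − E₂h₁).
λ = 68.7/(225×11.7 − 68.7×9.93) = 68.7/1950 = 0.03523 per min.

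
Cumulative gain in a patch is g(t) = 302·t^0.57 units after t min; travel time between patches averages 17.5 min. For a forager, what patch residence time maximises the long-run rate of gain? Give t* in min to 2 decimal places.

23.20 min

Optimal t* satisfies g'(t*) = g(t*)/(T + t*).
g'(t) = 0.57·302·t^-0.43. Setting 0.57·302·t^-0.43 = 302·t^0.57/(17.5+t) gives 0.57(17.5+t) = t, so 0.43·t = 0.57×17.5.
t* = 0.57×17.5/0.43 = 23.2 min.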